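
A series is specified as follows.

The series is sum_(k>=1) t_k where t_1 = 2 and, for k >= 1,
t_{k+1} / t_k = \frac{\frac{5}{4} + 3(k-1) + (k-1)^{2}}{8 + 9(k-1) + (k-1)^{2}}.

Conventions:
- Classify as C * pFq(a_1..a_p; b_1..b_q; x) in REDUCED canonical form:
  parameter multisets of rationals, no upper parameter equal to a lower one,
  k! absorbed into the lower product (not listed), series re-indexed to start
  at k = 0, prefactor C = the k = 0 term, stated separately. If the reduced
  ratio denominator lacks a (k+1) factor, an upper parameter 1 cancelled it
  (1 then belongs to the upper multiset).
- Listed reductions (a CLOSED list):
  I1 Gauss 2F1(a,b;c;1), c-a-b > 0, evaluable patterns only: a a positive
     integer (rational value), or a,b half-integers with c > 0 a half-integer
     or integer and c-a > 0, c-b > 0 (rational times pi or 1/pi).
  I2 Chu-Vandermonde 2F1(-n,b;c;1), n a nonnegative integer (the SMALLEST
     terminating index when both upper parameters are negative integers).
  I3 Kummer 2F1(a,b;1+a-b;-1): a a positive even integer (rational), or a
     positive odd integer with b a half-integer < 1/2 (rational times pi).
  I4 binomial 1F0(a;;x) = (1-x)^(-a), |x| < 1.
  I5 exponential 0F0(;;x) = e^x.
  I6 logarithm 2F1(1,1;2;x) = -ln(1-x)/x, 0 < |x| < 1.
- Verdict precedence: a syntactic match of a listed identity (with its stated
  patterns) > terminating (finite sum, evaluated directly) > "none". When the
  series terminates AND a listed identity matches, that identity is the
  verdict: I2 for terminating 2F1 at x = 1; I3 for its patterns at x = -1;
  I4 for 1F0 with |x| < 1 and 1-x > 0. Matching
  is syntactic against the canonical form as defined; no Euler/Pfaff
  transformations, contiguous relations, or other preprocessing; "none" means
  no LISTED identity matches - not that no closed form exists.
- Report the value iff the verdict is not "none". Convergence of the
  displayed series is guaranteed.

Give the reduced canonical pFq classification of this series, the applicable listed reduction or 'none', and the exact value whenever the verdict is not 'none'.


With C = 2: the canonical form is 2F1(\frac{1}{2}, \frac{5}{2}; 8; 1). Verdict: the half-integer Gauss pattern (I1) fires (x = 1; upper {\frac{1}{2}, \frac{5}{2}} half-integers, c = 8 in the evaluable pattern). Sum: \frac{1048576}{135135} / \pi.

Key step: with t_0 = 2, the expanded ratio factors over Q; prefactor 2, roots give parameters.
Adjacent-term ratio: r(k) = 1 * (k+\frac{1}{2}) (k+\frac{5}{2}) / [(k+8) (k+1)] - rational; roots negated = parameters, x = 1, C = 2.


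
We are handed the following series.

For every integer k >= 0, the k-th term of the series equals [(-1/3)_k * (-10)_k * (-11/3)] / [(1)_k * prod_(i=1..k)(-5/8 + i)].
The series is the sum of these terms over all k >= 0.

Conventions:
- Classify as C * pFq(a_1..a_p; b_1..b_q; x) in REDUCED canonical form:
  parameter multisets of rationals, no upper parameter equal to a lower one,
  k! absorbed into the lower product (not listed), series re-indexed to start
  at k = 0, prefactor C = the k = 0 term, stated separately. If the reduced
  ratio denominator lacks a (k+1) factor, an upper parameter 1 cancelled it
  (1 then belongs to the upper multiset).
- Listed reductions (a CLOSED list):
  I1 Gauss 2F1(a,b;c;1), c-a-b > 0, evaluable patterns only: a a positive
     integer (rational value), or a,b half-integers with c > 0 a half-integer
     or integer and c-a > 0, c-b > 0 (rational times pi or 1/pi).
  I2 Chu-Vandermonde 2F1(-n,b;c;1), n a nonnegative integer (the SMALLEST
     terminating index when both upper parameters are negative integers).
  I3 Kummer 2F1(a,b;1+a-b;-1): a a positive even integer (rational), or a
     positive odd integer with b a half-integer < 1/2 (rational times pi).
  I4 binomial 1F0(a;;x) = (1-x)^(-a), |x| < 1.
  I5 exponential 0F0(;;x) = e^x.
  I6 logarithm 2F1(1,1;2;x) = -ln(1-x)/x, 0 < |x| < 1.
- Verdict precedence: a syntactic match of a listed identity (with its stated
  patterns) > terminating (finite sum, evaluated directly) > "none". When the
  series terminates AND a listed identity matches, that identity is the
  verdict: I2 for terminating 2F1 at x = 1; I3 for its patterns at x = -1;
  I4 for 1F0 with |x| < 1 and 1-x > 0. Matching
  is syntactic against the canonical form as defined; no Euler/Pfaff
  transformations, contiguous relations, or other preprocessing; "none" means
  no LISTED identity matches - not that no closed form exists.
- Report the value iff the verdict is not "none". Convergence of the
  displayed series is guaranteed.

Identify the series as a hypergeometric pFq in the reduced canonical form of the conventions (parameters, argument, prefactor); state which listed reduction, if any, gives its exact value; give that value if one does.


With C = -11/3: the canonical form is 2F1(-10, -1/3; 3/8; 1). Verdict (x = 1): the Chu-Vandermonde identity I2 applies (terminating 2F1 at x = 1 with n = 10, b = -1/3, c = 3/8). Exact value: -1601748745715261/109755578832885.

Key observation: t_0 being -11/3, the lower running product (C = -11/3, x = 1) is a rising factorial.
Adjacent-term ratio: r(k) = 1 * (k-10) (k-1/3) / [(k+3/8) (k+1)] - rational in k. x = 1; t_0 = -11/3; negate the roots.


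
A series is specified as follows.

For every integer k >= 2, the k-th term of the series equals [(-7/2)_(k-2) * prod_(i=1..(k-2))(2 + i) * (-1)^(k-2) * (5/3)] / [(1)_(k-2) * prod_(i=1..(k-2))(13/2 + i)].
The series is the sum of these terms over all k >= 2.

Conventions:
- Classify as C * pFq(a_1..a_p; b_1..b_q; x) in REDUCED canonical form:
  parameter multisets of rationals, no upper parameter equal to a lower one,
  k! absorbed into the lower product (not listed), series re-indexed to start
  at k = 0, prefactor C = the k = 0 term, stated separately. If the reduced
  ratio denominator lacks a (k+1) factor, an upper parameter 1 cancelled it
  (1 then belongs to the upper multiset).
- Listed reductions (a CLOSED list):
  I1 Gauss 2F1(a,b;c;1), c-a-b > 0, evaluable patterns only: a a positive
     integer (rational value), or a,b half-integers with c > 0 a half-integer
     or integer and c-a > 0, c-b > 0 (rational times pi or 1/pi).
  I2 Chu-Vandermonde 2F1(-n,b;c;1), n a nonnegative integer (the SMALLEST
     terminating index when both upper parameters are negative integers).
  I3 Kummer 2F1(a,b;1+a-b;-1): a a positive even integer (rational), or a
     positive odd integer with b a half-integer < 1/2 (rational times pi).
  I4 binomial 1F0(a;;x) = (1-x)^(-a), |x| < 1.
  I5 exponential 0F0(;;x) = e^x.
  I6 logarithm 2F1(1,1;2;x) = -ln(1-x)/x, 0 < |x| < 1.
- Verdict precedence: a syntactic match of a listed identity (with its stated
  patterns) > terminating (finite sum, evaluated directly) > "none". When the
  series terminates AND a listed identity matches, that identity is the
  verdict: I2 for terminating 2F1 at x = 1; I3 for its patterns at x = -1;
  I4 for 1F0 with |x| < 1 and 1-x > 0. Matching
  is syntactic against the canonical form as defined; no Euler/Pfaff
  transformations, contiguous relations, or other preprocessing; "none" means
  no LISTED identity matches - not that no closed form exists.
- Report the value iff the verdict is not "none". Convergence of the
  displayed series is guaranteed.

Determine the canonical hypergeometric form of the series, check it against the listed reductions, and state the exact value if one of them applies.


Reduced: x = -1, 2F1, upper = {-7/2, 3}, lower = {15/2}, C = 5/3. Verdict at x = -1: Kummer's theorem (I3) matches (x = -1; c = 15/2 equals 1+a-b for upper {-7/2, 3}: listed pattern). Exact value: (15015/8192) * pi.

The tell: t_0 being 5/3, the lower running product (C = 5/3, x = -1) is a rising factorial.
Consecutive-term ratio: r(k) = (-1) * (k-7/2) (k+3) / [(k+15/2) (k+1)] - rational; roots negated = parameters, x = (-1), C = 5/3.


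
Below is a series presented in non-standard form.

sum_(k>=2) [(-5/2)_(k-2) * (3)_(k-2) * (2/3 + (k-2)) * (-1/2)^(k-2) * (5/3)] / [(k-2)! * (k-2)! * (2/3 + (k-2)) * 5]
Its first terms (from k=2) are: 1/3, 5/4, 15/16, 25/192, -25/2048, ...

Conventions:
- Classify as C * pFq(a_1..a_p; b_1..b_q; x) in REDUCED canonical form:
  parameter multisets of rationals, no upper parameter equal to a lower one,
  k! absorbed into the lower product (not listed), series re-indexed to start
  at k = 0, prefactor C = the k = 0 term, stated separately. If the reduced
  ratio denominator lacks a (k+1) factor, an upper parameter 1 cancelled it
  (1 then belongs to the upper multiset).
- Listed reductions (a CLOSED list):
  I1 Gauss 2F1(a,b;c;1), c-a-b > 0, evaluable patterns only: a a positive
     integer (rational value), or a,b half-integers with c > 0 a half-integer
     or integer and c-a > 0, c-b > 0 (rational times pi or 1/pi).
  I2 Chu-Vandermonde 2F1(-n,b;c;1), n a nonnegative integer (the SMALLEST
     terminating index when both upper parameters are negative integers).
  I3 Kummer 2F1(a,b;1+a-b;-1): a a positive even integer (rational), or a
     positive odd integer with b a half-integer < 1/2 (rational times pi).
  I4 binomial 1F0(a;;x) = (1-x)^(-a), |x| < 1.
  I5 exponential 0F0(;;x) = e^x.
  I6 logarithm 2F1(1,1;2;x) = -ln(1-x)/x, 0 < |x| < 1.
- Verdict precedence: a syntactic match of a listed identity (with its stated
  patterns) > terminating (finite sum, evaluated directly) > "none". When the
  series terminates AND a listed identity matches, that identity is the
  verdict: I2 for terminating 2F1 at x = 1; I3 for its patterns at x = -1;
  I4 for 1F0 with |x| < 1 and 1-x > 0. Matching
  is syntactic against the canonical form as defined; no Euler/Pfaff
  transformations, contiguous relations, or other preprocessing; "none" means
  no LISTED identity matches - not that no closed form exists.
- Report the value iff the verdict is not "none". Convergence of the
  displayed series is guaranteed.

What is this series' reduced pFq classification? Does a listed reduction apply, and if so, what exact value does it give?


x = -1/2 here; the reduced form reads 2F1, upper {-5/2, 3}, lower {1}, C = 1/3. Verdict: none here - no I1-I6 shape fits x = -1/2 with lower {1}.

Key observation: t_0 being 1/3, the constant factors (C = 1/3) combine into one prefactor.
Ratio: r(k) = (-1/2) * (k-5/2) (k+3) / [(k+1) (k+1)] - rational in k, leading ratio (-1/2); with t_0 = 1/3, classification follows.


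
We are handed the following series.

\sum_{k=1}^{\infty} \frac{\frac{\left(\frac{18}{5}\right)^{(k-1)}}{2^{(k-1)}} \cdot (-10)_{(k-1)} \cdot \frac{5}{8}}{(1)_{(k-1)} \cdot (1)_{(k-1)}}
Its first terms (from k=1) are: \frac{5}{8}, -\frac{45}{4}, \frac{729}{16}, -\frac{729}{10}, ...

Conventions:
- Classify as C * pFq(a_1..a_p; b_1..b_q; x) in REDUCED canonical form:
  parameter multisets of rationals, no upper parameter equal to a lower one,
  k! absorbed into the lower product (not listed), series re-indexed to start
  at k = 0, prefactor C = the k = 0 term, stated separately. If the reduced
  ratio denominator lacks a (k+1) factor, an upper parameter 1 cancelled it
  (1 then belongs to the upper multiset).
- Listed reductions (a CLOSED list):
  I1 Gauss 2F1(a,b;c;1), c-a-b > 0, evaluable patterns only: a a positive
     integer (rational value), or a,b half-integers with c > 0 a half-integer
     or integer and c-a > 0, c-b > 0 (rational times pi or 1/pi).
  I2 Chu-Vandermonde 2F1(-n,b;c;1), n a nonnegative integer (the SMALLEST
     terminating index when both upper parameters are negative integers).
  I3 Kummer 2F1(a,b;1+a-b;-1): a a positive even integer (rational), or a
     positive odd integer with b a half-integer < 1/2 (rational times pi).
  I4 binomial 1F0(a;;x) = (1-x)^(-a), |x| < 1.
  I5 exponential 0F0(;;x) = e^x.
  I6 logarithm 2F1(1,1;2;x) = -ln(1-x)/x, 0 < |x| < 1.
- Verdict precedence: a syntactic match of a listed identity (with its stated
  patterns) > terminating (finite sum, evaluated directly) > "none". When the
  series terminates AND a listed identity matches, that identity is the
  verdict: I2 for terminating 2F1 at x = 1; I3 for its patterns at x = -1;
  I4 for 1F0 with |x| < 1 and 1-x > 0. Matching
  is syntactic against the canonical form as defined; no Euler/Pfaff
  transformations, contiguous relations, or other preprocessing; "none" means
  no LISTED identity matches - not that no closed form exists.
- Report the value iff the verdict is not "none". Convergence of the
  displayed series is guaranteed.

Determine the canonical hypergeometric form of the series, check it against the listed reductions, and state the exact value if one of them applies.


With C = \frac{5}{8}: the canonical form is 1F1(-10; 1; \frac{9}{5}). Verdict: terminating - upper parameter -10 makes this a finite sum (last index 10), evaluated exactly. Its exact value is \frac{5801263471}{700000000000}.

Key observation: from the first term \frac{5}{8}: the two k-th powers (C = 5/8) combine into one argument.
Consecutive-term ratio: r(k) = \frac{9}{5} * (k-10) / [(k+1) (k+1)] - poly over poly, x = \frac{9}{5} from leading terms; C = \frac{5}{8} at k = 0.


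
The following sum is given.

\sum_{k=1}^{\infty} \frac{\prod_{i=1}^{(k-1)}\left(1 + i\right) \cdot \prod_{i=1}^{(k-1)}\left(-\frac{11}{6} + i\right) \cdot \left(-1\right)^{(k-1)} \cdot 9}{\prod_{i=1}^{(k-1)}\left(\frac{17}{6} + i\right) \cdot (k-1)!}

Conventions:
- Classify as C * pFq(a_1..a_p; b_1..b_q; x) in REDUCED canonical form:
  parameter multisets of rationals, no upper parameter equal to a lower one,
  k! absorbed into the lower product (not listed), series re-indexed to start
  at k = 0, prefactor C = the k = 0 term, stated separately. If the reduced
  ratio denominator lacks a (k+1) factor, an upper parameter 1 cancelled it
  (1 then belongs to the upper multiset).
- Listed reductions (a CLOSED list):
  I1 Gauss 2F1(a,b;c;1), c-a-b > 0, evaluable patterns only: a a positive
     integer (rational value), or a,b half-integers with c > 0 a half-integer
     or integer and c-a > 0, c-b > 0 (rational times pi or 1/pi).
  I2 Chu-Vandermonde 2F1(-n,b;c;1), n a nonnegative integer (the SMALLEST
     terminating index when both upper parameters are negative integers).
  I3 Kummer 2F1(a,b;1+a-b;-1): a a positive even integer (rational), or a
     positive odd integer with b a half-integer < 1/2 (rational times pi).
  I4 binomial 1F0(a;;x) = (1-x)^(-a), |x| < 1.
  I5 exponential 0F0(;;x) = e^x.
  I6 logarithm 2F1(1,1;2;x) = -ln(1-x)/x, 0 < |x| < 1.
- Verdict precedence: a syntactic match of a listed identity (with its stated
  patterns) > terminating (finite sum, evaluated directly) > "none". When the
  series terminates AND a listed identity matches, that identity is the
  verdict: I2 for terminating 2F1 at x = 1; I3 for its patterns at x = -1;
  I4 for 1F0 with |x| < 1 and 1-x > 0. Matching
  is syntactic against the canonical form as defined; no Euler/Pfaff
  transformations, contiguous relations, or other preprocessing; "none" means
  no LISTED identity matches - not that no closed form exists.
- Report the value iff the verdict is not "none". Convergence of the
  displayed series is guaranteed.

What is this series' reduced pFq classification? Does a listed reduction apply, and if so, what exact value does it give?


Prefactor 9, argument -1: 2F1 with upper {-\frac{5}{6}, 2} over lower {\frac{23}{6}}. Verdict at x = -1: Kummer's theorem (I3) matches (x = -1; c = \frac{23}{6} equals 1+a-b for upper {-\frac{5}{6}, 2}: listed pattern). Sum: \frac{51}{4}.

Structural cue: t_0 being 9, the running product (C = 9) telescopes to a rising factorial.
Term ratio: r(k) = -1 * (k-\frac{5}{6}) (k+2) / [(k+\frac{23}{6}) (k+1)] ; factor over Q: parameters, x = -1, and C = 9.


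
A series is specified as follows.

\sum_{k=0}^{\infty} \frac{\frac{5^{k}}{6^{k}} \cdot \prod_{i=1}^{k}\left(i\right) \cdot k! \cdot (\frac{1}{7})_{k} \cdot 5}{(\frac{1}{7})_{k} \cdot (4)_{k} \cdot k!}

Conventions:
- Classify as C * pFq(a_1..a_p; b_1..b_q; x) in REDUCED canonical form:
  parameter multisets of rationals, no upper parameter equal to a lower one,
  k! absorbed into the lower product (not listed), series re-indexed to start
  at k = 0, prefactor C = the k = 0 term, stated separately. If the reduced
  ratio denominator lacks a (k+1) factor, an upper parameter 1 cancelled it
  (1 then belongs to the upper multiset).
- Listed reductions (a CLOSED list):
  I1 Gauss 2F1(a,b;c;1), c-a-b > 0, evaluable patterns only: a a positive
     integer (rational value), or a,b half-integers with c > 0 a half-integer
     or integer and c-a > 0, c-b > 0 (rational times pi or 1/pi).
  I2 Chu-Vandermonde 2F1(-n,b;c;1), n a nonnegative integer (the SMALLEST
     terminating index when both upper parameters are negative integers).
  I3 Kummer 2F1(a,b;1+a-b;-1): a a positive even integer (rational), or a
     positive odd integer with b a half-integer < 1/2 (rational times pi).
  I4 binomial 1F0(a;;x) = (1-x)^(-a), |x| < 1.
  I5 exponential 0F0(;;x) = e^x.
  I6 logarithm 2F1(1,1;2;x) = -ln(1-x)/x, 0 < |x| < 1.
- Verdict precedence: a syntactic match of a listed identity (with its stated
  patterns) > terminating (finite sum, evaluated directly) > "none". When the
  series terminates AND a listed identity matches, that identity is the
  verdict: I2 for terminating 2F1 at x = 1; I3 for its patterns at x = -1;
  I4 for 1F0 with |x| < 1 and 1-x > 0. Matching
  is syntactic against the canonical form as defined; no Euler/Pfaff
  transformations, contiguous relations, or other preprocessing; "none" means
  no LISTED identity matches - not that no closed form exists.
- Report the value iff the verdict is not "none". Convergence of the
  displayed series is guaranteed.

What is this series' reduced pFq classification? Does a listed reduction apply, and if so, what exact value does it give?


Prefactor 5, argument \frac{5}{6}: 2F1 with upper {1, 1} over lower {4}. Verdict: none. A 2F1 with upper {1, 1} fits none of I1-I6 at x = \frac{5}{6}; the sum runs forever.

The tell: from the first term 5: the parameter 1/7 appears in both the upper and lower lists and cancels.
Adjacent-term ratio: r(k) = \frac{5}{6} * (k+1) (k+1) / [(k+4) (k+1)] - rational in k, leading ratio \frac{5}{6}; with t_0 = 5, classification follows.


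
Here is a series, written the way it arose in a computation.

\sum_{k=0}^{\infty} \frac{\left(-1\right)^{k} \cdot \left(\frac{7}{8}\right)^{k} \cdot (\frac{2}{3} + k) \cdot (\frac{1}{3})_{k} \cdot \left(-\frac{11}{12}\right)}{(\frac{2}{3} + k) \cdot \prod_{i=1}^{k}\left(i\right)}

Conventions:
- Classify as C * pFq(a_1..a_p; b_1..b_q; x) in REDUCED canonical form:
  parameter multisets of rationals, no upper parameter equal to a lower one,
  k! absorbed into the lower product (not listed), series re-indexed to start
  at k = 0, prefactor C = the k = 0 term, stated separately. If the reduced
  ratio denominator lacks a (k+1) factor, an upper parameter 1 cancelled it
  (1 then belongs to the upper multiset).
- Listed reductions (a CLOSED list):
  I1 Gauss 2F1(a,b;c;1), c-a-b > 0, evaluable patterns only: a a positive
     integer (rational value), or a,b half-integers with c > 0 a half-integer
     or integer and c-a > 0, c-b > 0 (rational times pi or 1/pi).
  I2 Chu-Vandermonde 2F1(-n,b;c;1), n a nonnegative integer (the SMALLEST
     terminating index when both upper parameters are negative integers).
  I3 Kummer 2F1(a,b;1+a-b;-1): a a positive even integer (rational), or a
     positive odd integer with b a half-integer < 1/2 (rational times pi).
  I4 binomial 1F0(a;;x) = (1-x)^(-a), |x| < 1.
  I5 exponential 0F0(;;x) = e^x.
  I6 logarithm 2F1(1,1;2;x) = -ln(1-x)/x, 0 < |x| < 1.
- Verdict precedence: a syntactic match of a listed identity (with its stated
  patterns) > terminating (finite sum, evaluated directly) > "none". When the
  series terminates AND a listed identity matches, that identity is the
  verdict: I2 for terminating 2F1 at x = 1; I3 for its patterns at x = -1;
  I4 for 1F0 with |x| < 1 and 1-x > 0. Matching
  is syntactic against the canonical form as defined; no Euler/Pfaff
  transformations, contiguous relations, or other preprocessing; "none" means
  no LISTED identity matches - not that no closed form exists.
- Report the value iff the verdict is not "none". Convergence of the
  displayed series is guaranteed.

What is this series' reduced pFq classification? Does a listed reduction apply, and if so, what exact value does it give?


Reduced: x = -\frac{7}{8}, 1F0, upper = {\frac{1}{3}}, lower = {-}, C = -\frac{11}{12}. Verdict at x = -\frac{7}{8}: the I4 binomial reduction matches (the 1F0 binomial series: exponent -1/3, x = -\frac{7}{8}). Sum: \left(-\frac{11}{12}\right) \cdot \left(\frac{15}{8}\right)^{-\frac{1}{3}}.

Structural cue: x = -\frac{7}{8} and the (-1)^k factor (C = -11/12) folds into the argument's sign.
Adjacent-term ratio: r(k) = -\frac{7}{8} * (k+\frac{1}{3}) / [(k+1)] - rational; roots negated = parameters, x = -\frac{7}{8}, C = -\frac{11}{12}.


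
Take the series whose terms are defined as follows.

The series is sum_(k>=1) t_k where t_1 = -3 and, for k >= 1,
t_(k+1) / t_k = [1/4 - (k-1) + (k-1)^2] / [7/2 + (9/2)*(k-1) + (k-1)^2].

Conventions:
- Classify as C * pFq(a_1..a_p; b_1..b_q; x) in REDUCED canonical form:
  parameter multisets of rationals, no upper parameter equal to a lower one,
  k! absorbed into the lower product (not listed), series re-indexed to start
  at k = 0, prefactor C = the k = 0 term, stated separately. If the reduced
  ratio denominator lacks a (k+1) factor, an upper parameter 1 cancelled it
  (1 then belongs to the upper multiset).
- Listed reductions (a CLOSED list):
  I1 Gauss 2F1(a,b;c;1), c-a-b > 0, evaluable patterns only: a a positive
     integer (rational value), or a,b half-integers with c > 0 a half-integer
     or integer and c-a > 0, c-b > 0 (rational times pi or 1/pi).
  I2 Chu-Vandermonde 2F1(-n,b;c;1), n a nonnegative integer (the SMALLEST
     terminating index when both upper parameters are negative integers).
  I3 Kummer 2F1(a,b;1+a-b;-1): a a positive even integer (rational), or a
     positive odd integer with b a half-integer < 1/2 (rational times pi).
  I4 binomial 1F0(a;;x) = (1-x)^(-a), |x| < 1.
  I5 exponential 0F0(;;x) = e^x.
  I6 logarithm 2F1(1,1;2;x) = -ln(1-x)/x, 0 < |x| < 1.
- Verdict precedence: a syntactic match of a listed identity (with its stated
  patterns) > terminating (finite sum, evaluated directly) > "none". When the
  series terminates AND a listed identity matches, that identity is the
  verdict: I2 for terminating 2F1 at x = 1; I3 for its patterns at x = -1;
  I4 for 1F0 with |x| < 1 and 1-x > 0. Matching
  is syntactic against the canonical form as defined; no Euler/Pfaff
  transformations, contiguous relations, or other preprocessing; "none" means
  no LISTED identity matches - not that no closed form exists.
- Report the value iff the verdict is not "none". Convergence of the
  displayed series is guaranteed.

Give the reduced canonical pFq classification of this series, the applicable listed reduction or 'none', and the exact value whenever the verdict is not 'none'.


Prefactor -3, argument 1: 2F1 with upper {-1/2, -1/2} over lower {7/2}. Verdict: the half-integer Gauss pattern (I1) matches (x = 1; upper {-1/2, -1/2} half-integers, c = 7/2 in the evaluable pattern). Sum: (-525/512) * pi.

Structural cue: x = 1 and roots of the ratio polynomials (C = -3, x = 1) are the negated parameters.
Adjacent-term ratio: r(k) = 1 * (k-1/2) (k-1/2) / [(k+7/2) (k+1)] - poly over poly, x = 1 from leading terms; C = -3 at k = 0.


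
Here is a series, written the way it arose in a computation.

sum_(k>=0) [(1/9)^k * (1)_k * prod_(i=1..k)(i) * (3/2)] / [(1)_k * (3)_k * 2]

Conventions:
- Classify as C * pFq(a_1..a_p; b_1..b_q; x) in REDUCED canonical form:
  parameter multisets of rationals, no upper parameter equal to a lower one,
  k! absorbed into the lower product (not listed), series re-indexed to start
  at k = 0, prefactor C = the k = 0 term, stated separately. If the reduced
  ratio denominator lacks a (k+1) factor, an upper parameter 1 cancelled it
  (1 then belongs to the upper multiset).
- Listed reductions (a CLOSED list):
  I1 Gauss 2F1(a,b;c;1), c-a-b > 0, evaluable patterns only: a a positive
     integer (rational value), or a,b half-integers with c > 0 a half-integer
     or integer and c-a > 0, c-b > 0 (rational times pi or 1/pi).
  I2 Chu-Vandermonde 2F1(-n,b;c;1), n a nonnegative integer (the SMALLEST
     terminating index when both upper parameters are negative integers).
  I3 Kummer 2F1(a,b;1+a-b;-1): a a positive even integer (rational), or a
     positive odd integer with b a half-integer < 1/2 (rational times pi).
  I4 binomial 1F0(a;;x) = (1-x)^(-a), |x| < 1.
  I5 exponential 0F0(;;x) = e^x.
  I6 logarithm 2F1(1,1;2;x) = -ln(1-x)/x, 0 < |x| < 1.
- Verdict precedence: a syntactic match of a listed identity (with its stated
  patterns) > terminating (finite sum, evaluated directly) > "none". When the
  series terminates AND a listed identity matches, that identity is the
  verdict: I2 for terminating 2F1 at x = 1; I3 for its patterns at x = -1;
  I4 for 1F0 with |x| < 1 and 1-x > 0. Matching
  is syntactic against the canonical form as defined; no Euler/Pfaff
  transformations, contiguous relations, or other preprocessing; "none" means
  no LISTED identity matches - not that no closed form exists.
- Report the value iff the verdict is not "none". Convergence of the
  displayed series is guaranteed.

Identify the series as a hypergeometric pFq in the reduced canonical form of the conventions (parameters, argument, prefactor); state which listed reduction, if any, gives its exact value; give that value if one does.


The series (x = 1/9) is 2F1: upper {1, 1}, lower {3}, prefactor 3/4. Verdict: none here - no I1-I6 shape fits x = 1/9 with lower {3}.

First insight: with t_0 = 3/4, the constant factors (C = 3/4) combine into one prefactor.
Step ratio: r(k) = (1/9) * (k+1) (k+1) / [(k+3) (k+1)] - rational; roots negated = parameters, x = (1/9), C = 3/4.


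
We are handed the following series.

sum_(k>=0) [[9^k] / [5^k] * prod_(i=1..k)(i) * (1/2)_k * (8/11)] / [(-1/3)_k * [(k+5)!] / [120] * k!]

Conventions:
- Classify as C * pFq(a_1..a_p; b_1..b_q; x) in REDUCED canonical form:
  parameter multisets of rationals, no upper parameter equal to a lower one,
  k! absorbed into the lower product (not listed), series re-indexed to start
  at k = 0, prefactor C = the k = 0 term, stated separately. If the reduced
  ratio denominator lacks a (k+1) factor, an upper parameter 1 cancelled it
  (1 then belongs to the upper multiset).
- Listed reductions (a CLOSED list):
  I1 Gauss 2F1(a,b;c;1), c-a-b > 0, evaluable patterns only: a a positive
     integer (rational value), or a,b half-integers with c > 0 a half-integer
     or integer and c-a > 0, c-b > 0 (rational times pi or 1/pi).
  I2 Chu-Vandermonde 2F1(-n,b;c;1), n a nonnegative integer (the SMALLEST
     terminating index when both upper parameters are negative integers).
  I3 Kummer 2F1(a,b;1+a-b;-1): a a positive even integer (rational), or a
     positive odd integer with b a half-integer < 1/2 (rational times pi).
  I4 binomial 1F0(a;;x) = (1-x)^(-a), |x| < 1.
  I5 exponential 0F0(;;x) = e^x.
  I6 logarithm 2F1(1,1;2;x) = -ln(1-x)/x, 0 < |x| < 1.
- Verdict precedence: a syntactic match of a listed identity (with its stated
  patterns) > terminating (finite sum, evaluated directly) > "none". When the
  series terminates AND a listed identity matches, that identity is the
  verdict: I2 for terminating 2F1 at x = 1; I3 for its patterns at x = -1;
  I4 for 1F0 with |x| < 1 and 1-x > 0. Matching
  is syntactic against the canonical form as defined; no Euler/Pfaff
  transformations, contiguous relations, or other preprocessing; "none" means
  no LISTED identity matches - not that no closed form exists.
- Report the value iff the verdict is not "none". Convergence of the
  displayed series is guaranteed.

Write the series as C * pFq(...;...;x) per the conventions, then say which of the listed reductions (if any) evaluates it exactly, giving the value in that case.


This is 8/11 * 2F2(1/2, 1; -1/3, 6; 9/5) in reduced canonical form. Verdict: none (x = 9/5): each listed identity misses the multisets {1/2, 1} ; {-1/3, 6}.

Key step: from the first term 8/11: the two geometric factors (prefactor 8/11) combine into one argument.
Step ratio: r(k) = (9/5) * (k+1/2) (k+1) / [(k-1/3) (k+6) (k+1)] - rational in k, leading ratio (9/5); with t_0 = 8/11, classification follows.


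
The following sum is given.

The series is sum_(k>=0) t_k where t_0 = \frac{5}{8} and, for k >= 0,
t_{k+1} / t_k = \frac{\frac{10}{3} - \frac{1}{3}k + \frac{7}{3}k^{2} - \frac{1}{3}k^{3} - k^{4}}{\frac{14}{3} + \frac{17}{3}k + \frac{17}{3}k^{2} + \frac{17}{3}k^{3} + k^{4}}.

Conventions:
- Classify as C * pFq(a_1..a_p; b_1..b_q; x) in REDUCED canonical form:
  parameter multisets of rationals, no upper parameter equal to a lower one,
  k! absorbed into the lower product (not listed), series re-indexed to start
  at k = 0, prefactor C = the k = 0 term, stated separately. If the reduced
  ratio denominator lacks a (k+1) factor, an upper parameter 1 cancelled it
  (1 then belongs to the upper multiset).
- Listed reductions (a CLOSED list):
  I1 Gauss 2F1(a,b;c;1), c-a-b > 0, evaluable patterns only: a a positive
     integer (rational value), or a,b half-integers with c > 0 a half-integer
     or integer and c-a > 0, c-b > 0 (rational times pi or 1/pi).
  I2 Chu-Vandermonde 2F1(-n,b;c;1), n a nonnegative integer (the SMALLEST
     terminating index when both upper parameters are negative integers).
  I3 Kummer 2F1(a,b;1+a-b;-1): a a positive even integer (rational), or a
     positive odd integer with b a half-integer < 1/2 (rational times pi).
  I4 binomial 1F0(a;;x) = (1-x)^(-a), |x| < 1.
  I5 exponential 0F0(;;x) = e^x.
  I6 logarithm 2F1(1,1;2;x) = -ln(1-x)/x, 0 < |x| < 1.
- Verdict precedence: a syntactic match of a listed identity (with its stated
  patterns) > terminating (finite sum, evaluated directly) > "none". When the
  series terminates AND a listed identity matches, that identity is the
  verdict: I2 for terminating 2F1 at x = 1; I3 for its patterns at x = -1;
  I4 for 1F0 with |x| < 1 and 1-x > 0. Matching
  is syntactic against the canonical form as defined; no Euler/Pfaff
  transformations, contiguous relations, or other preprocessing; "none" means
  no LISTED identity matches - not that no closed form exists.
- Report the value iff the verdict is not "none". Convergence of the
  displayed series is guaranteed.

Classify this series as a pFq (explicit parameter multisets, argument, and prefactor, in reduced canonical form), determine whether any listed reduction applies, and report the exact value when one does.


This is \frac{5}{8} * 2F1(-\frac{5}{3}, 2; \frac{14}{3}; -1) in reduced canonical form. Verdict (x = -1): the Kummer evaluation I3 applies (x = -1; c = \frac{14}{3} equals 1+a-b for upper {-\frac{5}{3}, 2}: listed pattern). Exact value: \frac{55}{48}.

The tell: t_0 being \frac{5}{8}, roots of the ratio polynomials (C = 5/8) are the negated parameters.
Term ratio: r(k) = -1 * (k-\frac{5}{3}) (k+2) / [(k+\frac{14}{3}) (k+1)] - poly over poly, x = -1 from leading terms; C = \frac{5}{8} at k = 0.


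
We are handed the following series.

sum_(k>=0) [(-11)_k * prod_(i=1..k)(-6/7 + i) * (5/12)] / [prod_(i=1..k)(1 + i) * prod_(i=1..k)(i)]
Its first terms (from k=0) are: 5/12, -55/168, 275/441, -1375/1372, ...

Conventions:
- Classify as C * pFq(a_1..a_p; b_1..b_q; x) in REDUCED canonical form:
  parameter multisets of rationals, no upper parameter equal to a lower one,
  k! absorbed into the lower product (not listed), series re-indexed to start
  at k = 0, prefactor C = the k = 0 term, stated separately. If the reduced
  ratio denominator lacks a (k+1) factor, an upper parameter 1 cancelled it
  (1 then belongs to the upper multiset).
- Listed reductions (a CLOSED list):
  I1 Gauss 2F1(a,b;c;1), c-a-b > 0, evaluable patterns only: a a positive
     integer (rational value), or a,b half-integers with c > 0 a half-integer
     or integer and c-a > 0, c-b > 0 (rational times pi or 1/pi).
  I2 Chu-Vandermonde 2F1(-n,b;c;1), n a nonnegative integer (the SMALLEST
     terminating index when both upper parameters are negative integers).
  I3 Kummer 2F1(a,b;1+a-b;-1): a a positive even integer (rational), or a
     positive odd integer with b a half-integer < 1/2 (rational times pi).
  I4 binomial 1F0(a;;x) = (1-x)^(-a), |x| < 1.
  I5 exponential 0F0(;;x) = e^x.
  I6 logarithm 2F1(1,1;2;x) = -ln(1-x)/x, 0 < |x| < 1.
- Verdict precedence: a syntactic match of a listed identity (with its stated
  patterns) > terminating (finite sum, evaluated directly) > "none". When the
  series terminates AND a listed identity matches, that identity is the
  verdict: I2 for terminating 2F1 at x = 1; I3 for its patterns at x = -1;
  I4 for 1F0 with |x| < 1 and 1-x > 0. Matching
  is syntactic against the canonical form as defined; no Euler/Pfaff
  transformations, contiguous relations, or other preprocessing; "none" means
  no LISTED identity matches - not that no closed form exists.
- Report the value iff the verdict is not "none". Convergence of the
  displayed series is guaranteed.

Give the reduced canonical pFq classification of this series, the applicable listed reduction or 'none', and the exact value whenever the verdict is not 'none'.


Reduced: x = 1, 2F1, upper = {-11, 1/7}, lower = {2}, C = 5/12. Verdict: the Chu-Vandermonde identity I2 applies (terminating 2F1 at x = 1 with n = 11, b = 1/7, c = 2). Hence: 50940987305/166095446412.

Key observation: x = 1 and the running product (C = 5/12) telescopes to a rising factorial.
Adjacent-term ratio: r(k) = 1 * (k-11) (k+1/7) / [(k+2) (k+1)] ; factor over Q: parameters, x = 1, and C = 5/12.


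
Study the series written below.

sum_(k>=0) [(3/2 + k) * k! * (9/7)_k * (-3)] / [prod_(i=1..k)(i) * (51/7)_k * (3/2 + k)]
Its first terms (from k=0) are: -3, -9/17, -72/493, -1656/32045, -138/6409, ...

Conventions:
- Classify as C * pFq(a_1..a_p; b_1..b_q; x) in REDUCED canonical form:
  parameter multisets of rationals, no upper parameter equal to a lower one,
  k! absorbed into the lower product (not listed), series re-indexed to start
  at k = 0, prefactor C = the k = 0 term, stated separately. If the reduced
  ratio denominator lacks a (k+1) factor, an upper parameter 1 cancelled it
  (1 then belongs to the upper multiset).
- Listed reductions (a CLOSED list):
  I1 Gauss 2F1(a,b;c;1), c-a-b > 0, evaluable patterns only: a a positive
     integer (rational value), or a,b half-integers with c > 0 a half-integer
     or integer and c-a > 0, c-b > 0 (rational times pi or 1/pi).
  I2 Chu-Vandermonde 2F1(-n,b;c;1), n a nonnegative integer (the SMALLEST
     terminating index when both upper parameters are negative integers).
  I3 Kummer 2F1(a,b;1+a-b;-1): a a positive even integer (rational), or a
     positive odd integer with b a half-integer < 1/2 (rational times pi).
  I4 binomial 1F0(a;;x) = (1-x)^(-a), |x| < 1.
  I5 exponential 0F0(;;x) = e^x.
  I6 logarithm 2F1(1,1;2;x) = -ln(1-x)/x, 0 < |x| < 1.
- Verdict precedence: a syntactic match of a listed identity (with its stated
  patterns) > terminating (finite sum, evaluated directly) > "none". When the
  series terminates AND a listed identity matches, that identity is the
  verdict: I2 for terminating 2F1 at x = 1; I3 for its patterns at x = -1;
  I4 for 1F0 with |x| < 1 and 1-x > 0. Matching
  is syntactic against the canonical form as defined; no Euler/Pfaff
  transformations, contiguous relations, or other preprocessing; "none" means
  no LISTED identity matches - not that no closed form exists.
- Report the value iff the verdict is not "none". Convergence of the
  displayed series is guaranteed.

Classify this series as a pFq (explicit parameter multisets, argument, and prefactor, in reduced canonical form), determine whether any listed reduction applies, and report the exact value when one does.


With C = -3: the canonical form is 2F1(1, 9/7; 51/7; 1). Verdict: Gauss (I1, integer-parameter pattern) fires (x = 1: the Gamma ratio telescopes since c-a-b = 5 > 0 and a = 1 in Z>0). Exact value: -132/35.

Structural cue: t_0 being -3, k + 3/2 divides numerator and denominator alike; prefactor -3 after cancelling.
Ratio: r(k) = 1 * (k+1) (k+9/7) / [(k+51/7) (k+1)] - rational; roots negated = parameters, x = 1, C = -3.


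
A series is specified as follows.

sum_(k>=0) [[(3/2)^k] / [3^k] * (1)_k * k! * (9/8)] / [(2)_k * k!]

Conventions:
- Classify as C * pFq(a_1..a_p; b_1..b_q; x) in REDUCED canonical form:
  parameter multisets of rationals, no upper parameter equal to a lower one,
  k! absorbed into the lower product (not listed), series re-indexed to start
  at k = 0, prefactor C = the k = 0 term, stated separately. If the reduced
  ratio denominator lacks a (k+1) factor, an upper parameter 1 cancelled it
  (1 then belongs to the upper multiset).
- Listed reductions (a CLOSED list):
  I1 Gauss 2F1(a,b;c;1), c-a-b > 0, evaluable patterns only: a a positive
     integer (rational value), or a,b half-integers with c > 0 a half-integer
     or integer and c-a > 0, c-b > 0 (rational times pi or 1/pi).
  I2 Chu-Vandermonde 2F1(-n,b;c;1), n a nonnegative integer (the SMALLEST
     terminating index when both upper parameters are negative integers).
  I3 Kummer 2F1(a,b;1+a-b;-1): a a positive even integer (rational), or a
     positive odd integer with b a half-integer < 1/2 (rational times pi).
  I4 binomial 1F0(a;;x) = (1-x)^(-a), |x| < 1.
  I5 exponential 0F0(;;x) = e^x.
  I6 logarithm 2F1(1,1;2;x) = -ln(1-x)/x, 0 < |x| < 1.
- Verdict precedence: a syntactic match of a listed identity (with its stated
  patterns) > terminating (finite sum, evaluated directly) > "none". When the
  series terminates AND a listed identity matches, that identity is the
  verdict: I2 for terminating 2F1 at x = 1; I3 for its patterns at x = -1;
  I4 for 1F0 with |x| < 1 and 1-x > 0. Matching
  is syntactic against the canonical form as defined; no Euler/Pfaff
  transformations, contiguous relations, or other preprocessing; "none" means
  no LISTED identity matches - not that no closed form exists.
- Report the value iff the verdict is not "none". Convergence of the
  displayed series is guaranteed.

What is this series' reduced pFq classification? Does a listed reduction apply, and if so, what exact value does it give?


Canonical form: C = 9/8 times 2F1 with upper {1, 1}, lower {2}, x = 1/2. Verdict at x = 1/2: the I6 logarithm reduction matches (the logarithm: parameters (1,1;2), x = 1/2). Hence: (-9/4) * ln(1/2).

First insight: t_0 being 9/8, the factorial ratio (prefactor 9/8) (k+a-1)!/(a-1)! is a rising factorial (a)_k.
Ratio: r(k) = (1/2) * (k+1) (k+1) / [(k+2) (k+1)] - poly over poly, x = (1/2) from leading terms; C = 9/8 at k = 0.


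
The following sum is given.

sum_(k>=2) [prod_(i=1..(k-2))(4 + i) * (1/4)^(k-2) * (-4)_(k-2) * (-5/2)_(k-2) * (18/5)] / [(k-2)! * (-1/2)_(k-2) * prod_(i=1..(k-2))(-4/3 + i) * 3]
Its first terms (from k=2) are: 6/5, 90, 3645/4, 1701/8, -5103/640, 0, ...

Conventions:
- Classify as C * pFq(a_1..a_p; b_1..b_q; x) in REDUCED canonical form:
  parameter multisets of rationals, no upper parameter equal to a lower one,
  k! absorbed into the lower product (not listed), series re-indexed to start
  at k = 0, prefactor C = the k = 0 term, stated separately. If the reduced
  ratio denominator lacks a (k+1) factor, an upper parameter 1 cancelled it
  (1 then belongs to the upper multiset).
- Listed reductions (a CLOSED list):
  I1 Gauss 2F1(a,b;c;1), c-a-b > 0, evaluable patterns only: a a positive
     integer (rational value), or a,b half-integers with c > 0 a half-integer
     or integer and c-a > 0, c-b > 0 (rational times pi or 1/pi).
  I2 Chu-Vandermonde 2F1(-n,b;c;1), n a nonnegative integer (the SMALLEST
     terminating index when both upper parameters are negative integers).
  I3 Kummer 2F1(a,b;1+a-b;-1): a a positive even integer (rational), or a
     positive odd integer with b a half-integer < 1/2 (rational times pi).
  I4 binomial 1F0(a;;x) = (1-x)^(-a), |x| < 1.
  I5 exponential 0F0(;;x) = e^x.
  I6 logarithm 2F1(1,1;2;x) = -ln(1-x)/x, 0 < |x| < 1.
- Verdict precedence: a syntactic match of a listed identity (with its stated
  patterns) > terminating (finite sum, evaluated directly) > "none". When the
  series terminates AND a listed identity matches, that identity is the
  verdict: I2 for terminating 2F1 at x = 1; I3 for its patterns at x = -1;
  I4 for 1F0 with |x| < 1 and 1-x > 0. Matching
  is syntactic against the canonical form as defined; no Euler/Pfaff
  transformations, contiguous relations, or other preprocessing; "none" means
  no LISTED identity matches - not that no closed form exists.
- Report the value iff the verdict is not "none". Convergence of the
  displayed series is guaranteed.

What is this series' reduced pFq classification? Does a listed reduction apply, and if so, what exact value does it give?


Classification (C = 6/5): 3F2 with upper {-4, -5/2, 5}, lower {-1/2, -1/3}, argument x = 1/4. Verdict: terminating - the sum ends at index 4 because -4 is a negative integer; exact evaluation follows. Exact value: 154509/128.

Structural cue: x = (1/4) and the lower running product (C = 6/5) is a rising factorial.
Ratio: r(k) = (1/4) * (k-4) (k-5/2) (k+5) / [(k-1/2) (k-1/3) (k+1)] - rational; roots negated = parameters, x = (1/4), C = 6/5.
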